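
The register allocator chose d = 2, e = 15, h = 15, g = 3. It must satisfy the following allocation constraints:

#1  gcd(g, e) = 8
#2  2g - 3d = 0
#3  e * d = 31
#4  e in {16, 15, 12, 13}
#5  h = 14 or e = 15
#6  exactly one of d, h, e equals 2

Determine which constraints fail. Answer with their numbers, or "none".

#1 gcd(3, 15) = 3, not 8  FAIL
#2 2g - 3d = 2(3) - 3(2) = 0  OK
#3 e * d = 15 * 2 = 30, not 31  FAIL
#4 e = 15 is in {16, 15, 12, 13}  OK
#5 h = 15 ≠ 14, but e = 15 = 15 (second disjunct)  OK
#6 d=2, h=15, e=15; 1 of them equals 2  OK

Violated: 1 and 3.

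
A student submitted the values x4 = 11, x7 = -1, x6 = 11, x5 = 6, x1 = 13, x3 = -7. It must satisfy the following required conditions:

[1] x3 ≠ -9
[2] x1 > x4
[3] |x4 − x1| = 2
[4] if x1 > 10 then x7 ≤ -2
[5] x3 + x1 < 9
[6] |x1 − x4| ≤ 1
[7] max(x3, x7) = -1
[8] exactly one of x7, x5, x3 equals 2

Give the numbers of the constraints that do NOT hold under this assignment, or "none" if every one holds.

Constraints 4, 6, 8 are violated.

[1] x3 = -7, and -7 ≠ -9  ✔
[2] x1 = 13, x4 = 11; 13 > 11  ✔
[3] |11 − 13| = 2  ✔
[4] x1 = 13 > 10, so we need x7 ≤ -2; but x7 = -1 > -2  ✘
[5] x3 + x1 = -7 + 13 = 6; 6 < 9  ✔
[6] |13 − 11| = 2; 2 > 1, exceeds bound 1  ✘
[7] max(-7, -1) = -1  ✔
[8] x7=-1, x5=6, x3=-7; 0 of them equal 2, not exactly one  ✘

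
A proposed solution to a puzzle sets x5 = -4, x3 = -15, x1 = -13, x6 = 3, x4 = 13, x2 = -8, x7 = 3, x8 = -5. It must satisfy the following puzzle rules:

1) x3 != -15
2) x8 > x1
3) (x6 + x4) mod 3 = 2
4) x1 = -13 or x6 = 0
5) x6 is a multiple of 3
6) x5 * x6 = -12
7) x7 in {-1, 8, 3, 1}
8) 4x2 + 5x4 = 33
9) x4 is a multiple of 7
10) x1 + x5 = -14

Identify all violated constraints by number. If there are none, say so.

The assignment fails constraints 1, 3, 9, and 10.

1) x3 = -15, but -15 is required to differ — violated.
2) x8 = -5, x1 = -13; -5 > -13 — satisfied.
3) x6 + x4 = 16; 16 mod 3 = 1, not 2 — violated.
4) x1 = -13 = -13 (first disjunct) — satisfied.
5) 3 / 3 = 1, so 3 divides 3 — satisfied.
6) x5 * x6 = -4 * 3 = -12 — satisfied.
7) x7 = 3 is in {-1, 8, 3, 1} — satisfied.
8) 4x2 + 5x4 = 4(-8) + 5(13) = 33 — satisfied.
9) 13 = 7*1 + 6, so 7 does not divide 13 — violated.
10) x1 + x5 = -13 + (-4) = -17, not -14 — violated.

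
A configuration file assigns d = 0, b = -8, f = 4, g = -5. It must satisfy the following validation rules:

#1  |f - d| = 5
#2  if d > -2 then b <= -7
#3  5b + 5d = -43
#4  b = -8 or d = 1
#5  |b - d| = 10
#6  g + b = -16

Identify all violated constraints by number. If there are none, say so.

#1 |4 - 0| = 4, not 5 — does not hold.
#2 d = 0 > -2, so we need b ≤ -7; b = -8 ≤ -7 — holds.
#3 5b + 5d = 5(-8) + 5(0) = -40, not -43 — does not hold.
#4 b = -8 = -8 (first disjunct) — holds.
#5 |-8 - 0| = 8, not 10 — does not hold.
#6 g + b = -5 + (-8) = -13, not -16 — does not hold.

Constraints 1, 3, 5, and 6 do not hold.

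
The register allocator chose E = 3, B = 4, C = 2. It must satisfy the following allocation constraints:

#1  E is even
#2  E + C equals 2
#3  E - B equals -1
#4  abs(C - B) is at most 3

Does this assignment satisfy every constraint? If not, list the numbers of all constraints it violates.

#1 E = 3 is odd  no
#2 E + C = 3 + 2 = 5, not 2  no
#3 E - B = 3 - 4 = -1  yes
#4 abs(2 - 4) = 2; 2 ≤ 3  yes

No — constraints 1 and 2 are not satisfied.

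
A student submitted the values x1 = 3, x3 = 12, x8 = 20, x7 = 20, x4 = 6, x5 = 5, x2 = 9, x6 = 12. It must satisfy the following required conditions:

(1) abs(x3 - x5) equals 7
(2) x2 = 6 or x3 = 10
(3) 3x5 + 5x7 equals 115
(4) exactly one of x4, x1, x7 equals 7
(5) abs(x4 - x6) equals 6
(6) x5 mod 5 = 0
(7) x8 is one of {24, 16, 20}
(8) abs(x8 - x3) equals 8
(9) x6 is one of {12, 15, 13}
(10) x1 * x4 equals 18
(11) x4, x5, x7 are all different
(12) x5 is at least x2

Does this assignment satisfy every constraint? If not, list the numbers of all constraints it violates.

Constraints 2, 4, 12 are violated.

(1) abs(12 - 5) = 7 — satisfied.
(2) x2 = 9 ≠ 6 and x3 = 12 ≠ 10; both disjuncts false — violated.
(3) 3x5 + 5x7 = 3(5) + 5(20) = 115 — satisfied.
(4) x4=6, x1=3, x7=20; 0 of them equal 7, not exactly one — violated.
(5) abs(6 - 12) = 6 — satisfied.
(6) 5 mod 5 = 0 — satisfied.
(7) x8 = 20 is in {24, 16, 20} — satisfied.
(8) abs(20 - 12) = 8 — satisfied.
(9) x6 = 12 is in {12, 15, 13} — satisfied.
(10) x1 * x4 = 3 * 6 = 18 — satisfied.
(11) values 6, 5, 20 are pairwise distinct — satisfied.
(12) x5 = 5, x2 = 9; 5 < 9 (want ≥) — violated.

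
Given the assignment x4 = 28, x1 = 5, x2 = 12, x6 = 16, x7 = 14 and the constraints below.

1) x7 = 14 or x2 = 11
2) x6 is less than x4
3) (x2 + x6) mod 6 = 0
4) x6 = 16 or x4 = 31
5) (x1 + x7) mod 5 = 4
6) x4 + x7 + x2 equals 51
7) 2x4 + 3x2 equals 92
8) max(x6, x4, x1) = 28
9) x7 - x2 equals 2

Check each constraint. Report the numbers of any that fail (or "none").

1) x7 = 14 = 14 (first disjunct)  yes
2) x6 = 16, x4 = 28; 16 < 28  yes
3) x2 + x6 = 28; 28 mod 6 = 4, not 0  no
4) x6 = 16 = 16 (first disjunct)  yes
5) x1 + x7 = 19; 19 mod 5 = 4  yes
6) x4 + x7 + x2 = 28 + 14 + 12 = 54, not 51  no
7) 2x4 + 3x2 = 2(28) + 3(12) = 92  yes
8) max(16, 28, 5) = 28  yes
9) x7 - x2 = 14 - 12 = 2  yes

The assignment fails constraints 3 and 6.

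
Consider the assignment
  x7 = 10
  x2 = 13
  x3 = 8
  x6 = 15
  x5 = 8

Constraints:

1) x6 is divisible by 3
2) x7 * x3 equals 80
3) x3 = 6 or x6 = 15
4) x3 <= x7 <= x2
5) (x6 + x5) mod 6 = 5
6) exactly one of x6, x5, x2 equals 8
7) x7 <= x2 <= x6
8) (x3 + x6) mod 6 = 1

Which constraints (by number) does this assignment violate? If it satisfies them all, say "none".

No — constraint 8 is not satisfied.

1) 15 / 3 = 5, so 3 divides 15 — holds.
2) x7 * x3 = 10 * 8 = 80 — holds.
3) x3 = 8 ≠ 6, but x6 = 15 = 15 (second disjunct) — holds.
4) values 8 <= 10 <= 13 — holds.
5) x6 + x5 = 23; 23 mod 6 = 5 — holds.
6) x6=15, x5=8, x2=13; 1 of them equals 8 — holds.
7) values 10 <= 13 <= 15 — holds.
8) x3 + x6 = 23; 23 mod 6 = 5, not 1 — does not hold.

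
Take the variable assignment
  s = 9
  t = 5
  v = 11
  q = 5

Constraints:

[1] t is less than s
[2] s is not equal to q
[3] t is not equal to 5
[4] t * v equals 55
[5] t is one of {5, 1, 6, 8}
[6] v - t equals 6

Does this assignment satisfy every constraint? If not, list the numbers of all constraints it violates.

[1] t = 5, s = 9; 5 < 9 — OK.
[2] s = 9, q = 5; distinct — OK.
[3] t = 5, but 5 is required to differ — violated.
[4] t * v = 5 * 11 = 55 — OK.
[5] t = 5 is in {5, 1, 6, 8} — OK.
[6] v - t = 11 - 5 = 6 — OK.

Violated: 3.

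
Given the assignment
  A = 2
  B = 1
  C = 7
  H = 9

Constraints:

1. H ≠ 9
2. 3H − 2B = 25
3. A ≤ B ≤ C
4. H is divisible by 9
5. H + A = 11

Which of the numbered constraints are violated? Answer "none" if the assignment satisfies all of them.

1. H = 9, but 9 is required to differ — violated.
2. 3H − 2B = 3(9) − 2(1) = 25 — OK.
3. values 2, 1, 7; A = 2 is not ≤ B = 1 — violated.
4. 9 / 9 = 1, so 9 divides 9 — OK.
5. H + A = 9 + 2 = 11 — OK.

Violated: 1, 3.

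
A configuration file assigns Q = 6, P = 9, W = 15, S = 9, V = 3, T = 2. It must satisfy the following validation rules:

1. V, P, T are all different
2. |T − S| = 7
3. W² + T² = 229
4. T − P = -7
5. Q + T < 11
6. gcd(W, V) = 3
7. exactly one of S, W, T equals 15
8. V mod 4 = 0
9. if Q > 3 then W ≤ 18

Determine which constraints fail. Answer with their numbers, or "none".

1. values 3, 9, 2 are pairwise distinct  OK
2. |2 − 9| = 7  OK
3. W² + T² = 15² + 2² = 225 + 4 = 229  OK
4. T − P = 2 − 9 = -7  OK
5. Q + T = 6 + 2 = 8; 8 < 11  OK
6. gcd(15, 3) = 3  OK
7. S=9, W=15, T=2; 1 of them equals 15  OK
8. 3 mod 4 = 3, not 0  FAIL
9. Q = 6 > 3, so we need W ≤ 18; W = 15 ≤ 18  OK

No — constraint 8 is not satisfied.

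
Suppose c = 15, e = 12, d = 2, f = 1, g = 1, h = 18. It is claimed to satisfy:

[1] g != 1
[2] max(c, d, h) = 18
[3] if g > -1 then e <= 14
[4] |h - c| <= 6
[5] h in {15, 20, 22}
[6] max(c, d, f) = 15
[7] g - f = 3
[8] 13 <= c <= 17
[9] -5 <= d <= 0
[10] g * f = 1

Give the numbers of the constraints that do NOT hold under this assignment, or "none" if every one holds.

Constraints 1, 5, 7, and 9 are violated.

[1] g = 1, but 1 is required to differ  ✘
[2] max(15, 2, 18) = 18  ✔
[3] g = 1 > -1, so we need e ≤ 14; e = 12 ≤ 14  ✔
[4] |18 - 15| = 3; 3 ≤ 6  ✔
[5] h = 18 is not in {15, 20, 22}  ✘
[6] max(15, 2, 1) = 15  ✔
[7] g - f = 1 - 1 = 0, not 3  ✘
[8] c = 15 lies in [13, 17]  ✔
[9] d = 2 is outside [-5, 0]  ✘
[10] g * f = 1 * 1 = 1  ✔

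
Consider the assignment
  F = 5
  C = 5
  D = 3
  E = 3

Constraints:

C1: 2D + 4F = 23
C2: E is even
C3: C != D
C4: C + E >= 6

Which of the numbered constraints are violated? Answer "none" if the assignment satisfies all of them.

C1: 2D + 4F = 2(3) + 4(5) = 26, not 23  no
C2: E = 3 is odd  no
C3: C = 5, D = 3; distinct  yes
C4: C + E = 5 + 3 = 8; 8 ≥ 6  yes

Violated: 1 and 2.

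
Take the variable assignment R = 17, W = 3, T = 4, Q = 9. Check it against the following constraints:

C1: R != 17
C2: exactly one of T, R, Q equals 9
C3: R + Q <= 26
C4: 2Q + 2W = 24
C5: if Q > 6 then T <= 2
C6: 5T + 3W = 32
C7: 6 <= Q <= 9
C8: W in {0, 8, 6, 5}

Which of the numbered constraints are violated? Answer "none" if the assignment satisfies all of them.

C1: R = 17, but 17 is required to differ — violated.
C2: T=4, R=17, Q=9; 1 of them equals 9 — satisfied.
C3: R + Q = 17 + 9 = 26; 26 ≤ 26 — satisfied.
C4: 2Q + 2W = 2(9) + 2(3) = 24 — satisfied.
C5: Q = 9 > 6, so we need T ≤ 2; but T = 4 > 2 — violated.
C6: 5T + 3W = 5(4) + 3(3) = 29, not 32 — violated.
C7: Q = 9 lies in [6, 9] — satisfied.
C8: W = 3 is not in {0, 8, 6, 5} — violated.

The assignment fails constraints 1, 5, 6, 8.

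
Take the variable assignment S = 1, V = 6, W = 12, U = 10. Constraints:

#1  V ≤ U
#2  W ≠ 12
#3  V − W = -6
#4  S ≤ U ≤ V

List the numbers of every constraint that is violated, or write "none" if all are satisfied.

Violated: 2, 4.

#1 V = 6, U = 10; 6 ≤ 10 — OK.
#2 W = 12, but 12 is required to differ — violated.
#3 V − W = 6 − 12 = -6 — OK.
#4 values 1, 10, 6; U = 10 is not ≤ V = 6 — violated.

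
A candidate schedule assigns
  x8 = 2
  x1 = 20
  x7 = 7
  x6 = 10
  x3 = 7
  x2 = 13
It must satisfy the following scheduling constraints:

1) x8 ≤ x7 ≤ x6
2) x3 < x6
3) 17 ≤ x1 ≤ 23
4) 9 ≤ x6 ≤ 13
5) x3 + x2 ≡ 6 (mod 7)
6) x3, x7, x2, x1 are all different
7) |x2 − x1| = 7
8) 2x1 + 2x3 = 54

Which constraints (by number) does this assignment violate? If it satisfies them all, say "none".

No — constraint 6 is not satisfied.

1) values 2 ≤ 7 ≤ 10 — OK.
2) x3 = 7, x6 = 10; 7 < 10 — OK.
3) x1 = 20 lies in [17, 23] — OK.
4) x6 = 10 lies in [9, 13] — OK.
5) x3 + x2 = 20; 20 mod 7 = 6 — OK.
6) x3 = x7 = 7, not all different — violated.
7) |13 − 20| = 7 — OK.
8) 2x1 + 2x3 = 2(20) + 2(7) = 54 — OK.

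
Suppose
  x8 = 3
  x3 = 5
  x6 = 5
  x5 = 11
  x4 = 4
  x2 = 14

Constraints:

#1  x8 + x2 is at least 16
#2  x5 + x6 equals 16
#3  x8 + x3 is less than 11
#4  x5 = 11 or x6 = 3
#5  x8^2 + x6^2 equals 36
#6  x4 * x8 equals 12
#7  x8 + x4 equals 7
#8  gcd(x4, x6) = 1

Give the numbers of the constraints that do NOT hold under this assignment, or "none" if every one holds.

#1 x8 + x2 = 3 + 14 = 17; 17 ≥ 16 — holds.
#2 x5 + x6 = 11 + 5 = 16 — holds.
#3 x8 + x3 = 3 + 5 = 8; 8 < 11 — holds.
#4 x5 = 11 = 11 (first disjunct) — holds.
#5 x8^2 + x6^2 = 3^2 + 5^2 = 9 + 25 = 34, not 36 — fails.
#6 x4 * x8 = 4 * 3 = 12 — holds.
#7 x8 + x4 = 3 + 4 = 7 — holds.
#8 gcd(4, 5) = 1 — holds.

The assignment fails constraint 5.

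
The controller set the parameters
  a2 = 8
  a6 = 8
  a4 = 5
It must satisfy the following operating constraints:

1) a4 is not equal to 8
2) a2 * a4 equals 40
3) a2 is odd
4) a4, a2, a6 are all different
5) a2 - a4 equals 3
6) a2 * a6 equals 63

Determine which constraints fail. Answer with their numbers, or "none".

1) a4 = 5, and 5 ≠ 8 — holds.
2) a2 * a4 = 8 * 5 = 40 — holds.
3) a2 = 8 is even — fails.
4) a2 = a6 = 8, not all different — fails.
5) a2 - a4 = 8 - 5 = 3 — holds.
6) a2 * a6 = 8 * 8 = 64, not 63 — fails.

No — constraints 3, 4, 6 are not satisfied.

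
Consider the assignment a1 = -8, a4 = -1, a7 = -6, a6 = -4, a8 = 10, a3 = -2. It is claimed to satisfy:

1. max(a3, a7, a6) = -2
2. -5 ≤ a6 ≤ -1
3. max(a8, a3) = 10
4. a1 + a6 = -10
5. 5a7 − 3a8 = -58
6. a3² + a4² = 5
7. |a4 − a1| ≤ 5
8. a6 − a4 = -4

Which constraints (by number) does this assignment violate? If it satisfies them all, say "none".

The assignment fails constraints 4, 5, 7, 8.

1. max(-2, -6, -4) = -2  holds
2. a6 = -4 lies in [-5, -1]  holds
3. max(10, -2) = 10  holds
4. a1 + a6 = -8 + (-4) = -12, not -10  fails
5. 5a7 − 3a8 = 5(-6) − 3(10) = -60, not -58  fails
6. a3² + a4² = (-2)² + (-1)² = 4 + 1 = 5  holds
7. |-1 − (-8)| = 7; 7 > 5, exceeds bound 5  fails
8. a6 − a4 = -4 − (-1) = -3, not -4  fails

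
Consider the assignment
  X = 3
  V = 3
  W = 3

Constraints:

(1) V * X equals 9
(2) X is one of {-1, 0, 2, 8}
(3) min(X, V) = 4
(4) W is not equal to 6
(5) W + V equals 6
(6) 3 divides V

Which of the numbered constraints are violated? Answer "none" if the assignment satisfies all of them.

No — constraints 2, 3 are not satisfied.

(1) V * X = 3 * 3 = 9 — OK.
(2) X = 3 is not in {-1, 0, 2, 8} — violated.
(3) min(3, 3) = 3, not 4 — violated.
(4) W = 3, and 3 ≠ 6 — OK.
(5) W + V = 3 + 3 = 6 — OK.
(6) 3 / 3 = 1, so 3 divides 3 — OK.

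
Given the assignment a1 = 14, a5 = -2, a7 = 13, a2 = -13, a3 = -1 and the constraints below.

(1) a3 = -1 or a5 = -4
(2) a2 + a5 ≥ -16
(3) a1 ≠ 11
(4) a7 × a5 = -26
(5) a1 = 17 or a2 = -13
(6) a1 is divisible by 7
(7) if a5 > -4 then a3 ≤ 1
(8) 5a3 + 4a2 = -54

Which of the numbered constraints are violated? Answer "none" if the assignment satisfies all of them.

Constraint 8 does not hold.

(1) a3 = -1 = -1 (first disjunct)  true
(2) a2 + a5 = -13 + (-2) = -15; -15 ≥ -16  true
(3) a1 = 14, and 14 ≠ 11  true
(4) a7 × a5 = 13 × (-2) = -26  true
(5) a1 = 14 ≠ 17, but a2 = -13 = -13 (second disjunct)  true
(6) 14 / 7 = 2, so 7 divides 14  true
(7) a5 = -2 > -4, so we need a3 ≤ 1; a3 = -1 ≤ 1  true
(8) 5a3 + 4a2 = 5(-1) + 4(-13) = -57, not -54  false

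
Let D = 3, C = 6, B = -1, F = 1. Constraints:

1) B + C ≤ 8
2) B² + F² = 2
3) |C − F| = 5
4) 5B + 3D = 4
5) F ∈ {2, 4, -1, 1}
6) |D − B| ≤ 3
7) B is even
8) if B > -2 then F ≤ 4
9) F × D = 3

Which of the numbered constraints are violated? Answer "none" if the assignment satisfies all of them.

1) B + C = -1 + 6 = 5; 5 ≤ 8  ✔
2) B² + F² = (-1)² + 1² = 1 + 1 = 2  ✔
3) |6 − 1| = 5  ✔
4) 5B + 3D = 5(-1) + 3(3) = 4  ✔
5) F = 1 is in {2, 4, -1, 1}  ✔
6) |3 − (-1)| = 4; 4 > 3, exceeds bound 3  ✘
7) B = -1 is odd  ✘
8) B = -1 > -2, so we need F ≤ 4; F = 1 ≤ 4  ✔
9) F × D = 1 × 3 = 3  ✔

No — constraints 6, 7 are not satisfied.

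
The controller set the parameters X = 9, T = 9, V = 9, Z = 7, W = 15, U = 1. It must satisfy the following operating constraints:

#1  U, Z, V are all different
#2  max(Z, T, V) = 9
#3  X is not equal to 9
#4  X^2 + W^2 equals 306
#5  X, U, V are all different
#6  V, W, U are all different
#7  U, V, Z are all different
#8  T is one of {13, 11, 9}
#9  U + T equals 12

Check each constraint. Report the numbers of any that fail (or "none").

Constraints 3, 5, and 9 do not hold.

#1 values 1, 7, 9 are pairwise distinct  ✔
#2 max(7, 9, 9) = 9  ✔
#3 X = 9, but 9 is required to differ  ✘
#4 X^2 + W^2 = 9^2 + 15^2 = 81 + 225 = 306  ✔
#5 X = V = 9, not all different  ✘
#6 values 9, 15, 1 are pairwise distinct  ✔
#7 values 1, 9, 7 are pairwise distinct  ✔
#8 T = 9 is in {13, 11, 9}  ✔
#9 U + T = 1 + 9 = 10, not 12  ✘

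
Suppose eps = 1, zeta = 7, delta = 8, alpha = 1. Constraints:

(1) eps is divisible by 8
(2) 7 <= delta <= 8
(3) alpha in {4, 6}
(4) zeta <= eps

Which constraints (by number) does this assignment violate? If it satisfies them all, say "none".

Constraints 1, 3, and 4 do not hold.

(1) 1 = 8*0 + 1, so 8 does not divide 1  ✗
(2) delta = 8 lies in [7, 8]  ✓
(3) alpha = 1 is not in {4, 6}  ✗
(4) zeta = 7, eps = 1; 7 > 1 (want ≤)  ✗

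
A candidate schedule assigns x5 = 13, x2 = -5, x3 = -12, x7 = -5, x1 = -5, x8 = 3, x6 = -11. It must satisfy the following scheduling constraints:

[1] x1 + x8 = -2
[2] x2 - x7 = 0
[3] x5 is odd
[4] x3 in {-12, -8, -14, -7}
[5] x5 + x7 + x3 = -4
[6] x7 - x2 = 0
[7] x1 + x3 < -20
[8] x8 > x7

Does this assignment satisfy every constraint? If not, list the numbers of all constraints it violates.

Constraint 7 is violated.

[1] x1 + x8 = -5 + 3 = -2 — holds.
[2] x2 - x7 = -5 - (-5) = 0 — holds.
[3] x5 = 13 is odd — holds.
[4] x3 = -12 is in {-12, -8, -14, -7} — holds.
[5] x5 + x7 + x3 = 13 + (-5) + (-12) = -4 — holds.
[6] x7 - x2 = -5 - (-5) = 0 — holds.
[7] x1 + x3 = -5 + (-12) = -17; -17 ≥ -20, bound -20 not met — does not hold.
[8] x8 = 3, x7 = -5; 3 > -5 — holds.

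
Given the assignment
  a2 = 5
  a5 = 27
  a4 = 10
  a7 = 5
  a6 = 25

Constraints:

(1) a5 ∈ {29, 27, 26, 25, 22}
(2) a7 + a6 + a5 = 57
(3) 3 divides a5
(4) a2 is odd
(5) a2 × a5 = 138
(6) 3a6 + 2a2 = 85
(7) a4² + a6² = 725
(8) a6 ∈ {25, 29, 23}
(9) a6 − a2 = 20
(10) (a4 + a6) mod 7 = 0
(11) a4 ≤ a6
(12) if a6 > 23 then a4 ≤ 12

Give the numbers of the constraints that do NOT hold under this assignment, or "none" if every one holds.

(1) a5 = 27 is in {29, 27, 26, 25, 22} — holds.
(2) a7 + a6 + a5 = 5 + 25 + 27 = 57 — holds.
(3) 27 / 3 = 9, so 3 divides 27 — holds.
(4) a2 = 5 is odd — holds.
(5) a2 × a5 = 5 × 27 = 135, not 138 — fails.
(6) 3a6 + 2a2 = 3(25) + 2(5) = 85 — holds.
(7) a4² + a6² = 10² + 25² = 100 + 625 = 725 — holds.
(8) a6 = 25 is in {25, 29, 23} — holds.
(9) a6 − a2 = 25 − 5 = 20 — holds.
(10) a4 + a6 = 35; 35 mod 7 = 0 — holds.
(11) a4 = 10, a6 = 25; 10 ≤ 25 — holds.
(12) a6 = 25 > 23, so we need a4 ≤ 12; a4 = 10 ≤ 12 — holds.

No — constraint 5 is not satisfied.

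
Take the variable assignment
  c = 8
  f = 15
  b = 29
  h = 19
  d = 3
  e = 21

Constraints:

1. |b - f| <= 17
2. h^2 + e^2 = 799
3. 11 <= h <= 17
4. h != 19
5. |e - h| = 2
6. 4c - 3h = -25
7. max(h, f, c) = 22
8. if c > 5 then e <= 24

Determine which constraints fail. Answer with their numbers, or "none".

Violated: 2, 3, 4, 7.

1. |29 - 15| = 14; 14 ≤ 17 — holds.
2. h^2 + e^2 = 19^2 + 21^2 = 361 + 441 = 802, not 799 — does not hold.
3. h = 19 is outside [11, 17] — does not hold.
4. h = 19, but 19 is required to differ — does not hold.
5. |21 - 19| = 2 — holds.
6. 4c - 3h = 4(8) - 3(19) = -25 — holds.
7. max(19, 15, 8) = 19, not 22 — does not hold.
8. c = 8 > 5, so we need e ≤ 24; e = 21 ≤ 24 — holds.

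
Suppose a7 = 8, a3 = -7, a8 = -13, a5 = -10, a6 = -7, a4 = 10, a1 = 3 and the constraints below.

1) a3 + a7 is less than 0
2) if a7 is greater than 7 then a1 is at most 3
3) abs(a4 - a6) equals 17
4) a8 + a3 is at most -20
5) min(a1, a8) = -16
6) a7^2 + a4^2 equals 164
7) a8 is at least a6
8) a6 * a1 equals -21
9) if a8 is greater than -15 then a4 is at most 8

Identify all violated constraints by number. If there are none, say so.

Constraints 1, 5, 7, 9 do not hold.

1) a3 + a7 = -7 + 8 = 1; 1 ≥ 0, bound 0 not met  fails
2) a7 = 8 > 7, so we need a1 ≤ 3; a1 = 3 ≤ 3  holds
3) abs(10 - (-7)) = 17  holds
4) a8 + a3 = -13 + (-7) = -20; -20 ≤ -20  holds
5) min(3, -13) = -13, not -16  fails
6) a7^2 + a4^2 = 8^2 + 10^2 = 64 + 100 = 164  holds
7) a8 = -13, a6 = -7; -13 < -7 (want ≥)  fails
8) a6 * a1 = -7 * 3 = -21  holds
9) a8 = -13 > -15, so we need a4 ≤ 8; but a4 = 10 > 8  fails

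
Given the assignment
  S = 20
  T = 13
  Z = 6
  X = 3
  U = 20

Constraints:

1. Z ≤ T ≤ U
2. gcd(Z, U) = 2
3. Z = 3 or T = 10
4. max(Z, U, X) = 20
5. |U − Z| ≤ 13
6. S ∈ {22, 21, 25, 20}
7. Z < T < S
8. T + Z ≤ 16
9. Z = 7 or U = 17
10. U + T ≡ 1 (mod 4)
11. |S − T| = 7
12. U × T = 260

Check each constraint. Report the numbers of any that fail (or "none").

1. values 6 ≤ 13 ≤ 20 — satisfied.
2. gcd(6, 20) = 2 — satisfied.
3. Z = 6 ≠ 3 and T = 13 ≠ 10; both disjuncts false — violated.
4. max(6, 20, 3) = 20 — satisfied.
5. |20 − 6| = 14; 14 > 13, exceeds bound 13 — violated.
6. S = 20 is in {22, 21, 25, 20} — satisfied.
7. values 6 < 13 < 20 — satisfied.
8. T + Z = 13 + 6 = 19; 19 > 16, bound 16 not met — violated.
9. Z = 6 ≠ 7 and U = 20 ≠ 17; both disjuncts false — violated.
10. U + T = 33; 33 mod 4 = 1 — satisfied.
11. |20 − 13| = 7 — satisfied.
12. U × T = 20 × 13 = 260 — satisfied.

Constraints 3, 5, 8, 9 are violated.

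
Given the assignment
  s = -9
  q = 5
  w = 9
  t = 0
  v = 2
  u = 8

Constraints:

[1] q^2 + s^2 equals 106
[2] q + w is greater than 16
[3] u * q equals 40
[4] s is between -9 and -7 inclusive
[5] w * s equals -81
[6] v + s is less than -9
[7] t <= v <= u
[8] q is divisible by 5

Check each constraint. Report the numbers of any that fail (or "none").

[1] q^2 + s^2 = 5^2 + (-9)^2 = 25 + 81 = 106 — holds.
[2] q + w = 5 + 9 = 14; 14 ≤ 16, bound 16 not met — fails.
[3] u * q = 8 * 5 = 40 — holds.
[4] s = -9 lies in [-9, -7] — holds.
[5] w * s = 9 * (-9) = -81 — holds.
[6] v + s = 2 + (-9) = -7; -7 ≥ -9, bound -9 not met — fails.
[7] values 0 <= 2 <= 8 — holds.
[8] 5 / 5 = 1, so 5 divides 5 — holds.

Violated: 2, 6.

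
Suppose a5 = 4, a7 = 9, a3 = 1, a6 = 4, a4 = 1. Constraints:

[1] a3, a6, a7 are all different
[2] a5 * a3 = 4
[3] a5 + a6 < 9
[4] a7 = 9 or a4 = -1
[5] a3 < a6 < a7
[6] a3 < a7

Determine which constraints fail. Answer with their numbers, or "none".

The assignment satisfies every constraint.

[1] values 1, 4, 9 are pairwise distinct  ✓
[2] a5 * a3 = 4 * 1 = 4  ✓
[3] a5 + a6 = 4 + 4 = 8; 8 < 9  ✓
[4] a7 = 9 = 9 (first disjunct)  ✓
[5] values 1 < 4 < 9  ✓
[6] a3 = 1, a7 = 9; 1 < 9  ✓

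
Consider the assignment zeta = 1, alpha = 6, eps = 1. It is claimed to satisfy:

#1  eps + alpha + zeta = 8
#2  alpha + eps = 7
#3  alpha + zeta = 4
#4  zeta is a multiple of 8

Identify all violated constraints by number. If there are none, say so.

#1 eps + alpha + zeta = 1 + 6 + 1 = 8 — OK.
#2 alpha + eps = 6 + 1 = 7 — OK.
#3 alpha + zeta = 6 + 1 = 7, not 4 — violated.
#4 1 = 8×0 + 1, so 8 does not divide 1 — violated.

Violated: 3, 4.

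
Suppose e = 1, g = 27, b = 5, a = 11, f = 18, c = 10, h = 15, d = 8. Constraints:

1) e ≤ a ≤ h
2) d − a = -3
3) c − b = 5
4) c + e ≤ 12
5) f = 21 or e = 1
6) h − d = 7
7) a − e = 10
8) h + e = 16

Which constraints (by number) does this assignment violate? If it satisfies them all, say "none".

None — every constraint holds.

1) values 1 ≤ 11 ≤ 15 — holds.
2) d − a = 8 − 11 = -3 — holds.
3) c − b = 10 − 5 = 5 — holds.
4) c + e = 10 + 1 = 11; 11 ≤ 12 — holds.
5) f = 18 ≠ 21, but e = 1 = 1 (second disjunct) — holds.
6) h − d = 15 − 8 = 7 — holds.
7) a − e = 11 − 1 = 10 — holds.
8) h + e = 15 + 1 = 16 — holds.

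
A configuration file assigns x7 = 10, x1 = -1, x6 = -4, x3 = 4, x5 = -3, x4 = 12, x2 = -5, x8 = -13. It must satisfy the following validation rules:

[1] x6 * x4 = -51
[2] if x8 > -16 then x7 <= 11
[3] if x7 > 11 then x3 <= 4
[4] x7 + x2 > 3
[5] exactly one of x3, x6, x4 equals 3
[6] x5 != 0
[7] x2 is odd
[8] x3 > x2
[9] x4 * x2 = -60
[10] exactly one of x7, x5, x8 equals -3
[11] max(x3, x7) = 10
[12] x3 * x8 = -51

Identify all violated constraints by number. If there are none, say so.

Constraints 1, 5, and 12 are violated.

[1] x6 * x4 = -4 * 12 = -48, not -51  ✘
[2] x8 = -13 > -16, so we need x7 ≤ 11; x7 = 10 ≤ 11  ✔
[3] x7 = 10, not > 11; antecedent false, conditional vacuously true  ✔
[4] x7 + x2 = 10 + (-5) = 5; 5 > 3  ✔
[5] x3=4, x6=-4, x4=12; 0 of them equal 3, not exactly one  ✘
[6] x5 = -3, and -3 ≠ 0  ✔
[7] x2 = -5 is odd  ✔
[8] x3 = 4, x2 = -5; 4 > -5  ✔
[9] x4 * x2 = 12 * (-5) = -60  ✔
[10] x7=10, x5=-3, x8=-13; 1 of them equals -3  ✔
[11] max(4, 10) = 10  ✔
[12] x3 * x8 = 4 * (-13) = -52, not -51  ✘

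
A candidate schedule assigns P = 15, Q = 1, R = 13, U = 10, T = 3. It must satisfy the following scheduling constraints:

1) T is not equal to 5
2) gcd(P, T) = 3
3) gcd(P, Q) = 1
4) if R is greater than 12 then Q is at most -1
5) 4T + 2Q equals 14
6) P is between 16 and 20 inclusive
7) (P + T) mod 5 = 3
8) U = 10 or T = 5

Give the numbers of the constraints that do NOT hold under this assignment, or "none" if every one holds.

No — constraints 4, 6 are not satisfied.

1) T = 3, and 3 ≠ 5  OK
2) gcd(15, 3) = 3  OK
3) gcd(15, 1) = 1  OK
4) R = 13 > 12, so we need Q ≤ -1; but Q = 1 > -1  FAIL
5) 4T + 2Q = 4(3) + 2(1) = 14  OK
6) P = 15 is outside [16, 20]  FAIL
7) P + T = 18; 18 mod 5 = 3  OK
8) U = 10 = 10 (first disjunct)  OK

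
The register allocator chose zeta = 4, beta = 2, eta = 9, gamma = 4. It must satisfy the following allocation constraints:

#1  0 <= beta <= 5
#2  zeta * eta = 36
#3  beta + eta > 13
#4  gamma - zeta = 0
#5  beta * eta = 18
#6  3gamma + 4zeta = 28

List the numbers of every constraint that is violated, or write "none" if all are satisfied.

Constraint 3 is violated.

#1 beta = 2 lies in [0, 5] — holds.
#2 zeta * eta = 4 * 9 = 36 — holds.
#3 beta + eta = 2 + 9 = 11; 11 ≤ 13, bound 13 not met — does not hold.
#4 gamma - zeta = 4 - 4 = 0 — holds.
#5 beta * eta = 2 * 9 = 18 — holds.
#6 3gamma + 4zeta = 3(4) + 4(4) = 28 — holds.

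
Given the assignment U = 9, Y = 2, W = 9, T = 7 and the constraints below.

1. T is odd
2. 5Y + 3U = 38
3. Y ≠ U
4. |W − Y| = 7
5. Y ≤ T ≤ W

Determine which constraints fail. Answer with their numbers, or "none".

1. T = 7 is odd — holds.
2. 5Y + 3U = 5(2) + 3(9) = 37, not 38 — does not hold.
3. Y = 2, U = 9; distinct — holds.
4. |9 − 2| = 7 — holds.
5. values 2 ≤ 7 ≤ 9 — holds.

Violated: 2.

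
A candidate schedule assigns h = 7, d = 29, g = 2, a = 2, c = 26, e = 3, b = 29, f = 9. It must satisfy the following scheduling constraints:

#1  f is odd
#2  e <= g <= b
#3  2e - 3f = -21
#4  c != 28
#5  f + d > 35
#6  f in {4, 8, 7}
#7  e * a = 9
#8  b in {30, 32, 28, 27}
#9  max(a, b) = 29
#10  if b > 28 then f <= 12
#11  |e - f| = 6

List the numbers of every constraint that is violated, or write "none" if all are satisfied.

#1 f = 9 is odd  yes
#2 values 3, 2, 29; e = 3 is not <= g = 2  no
#3 2e - 3f = 2(3) - 3(9) = -21  yes
#4 c = 26, and 26 ≠ 28  yes
#5 f + d = 9 + 29 = 38; 38 > 35  yes
#6 f = 9 is not in {4, 8, 7}  no
#7 e * a = 3 * 2 = 6, not 9  no
#8 b = 29 is not in {30, 32, 28, 27}  no
#9 max(2, 29) = 29  yes
#10 b = 29 > 28, so we need f ≤ 12; f = 9 ≤ 12  yes
#11 |3 - 9| = 6  yes

Constraints 2, 6, 7, 8 are violated.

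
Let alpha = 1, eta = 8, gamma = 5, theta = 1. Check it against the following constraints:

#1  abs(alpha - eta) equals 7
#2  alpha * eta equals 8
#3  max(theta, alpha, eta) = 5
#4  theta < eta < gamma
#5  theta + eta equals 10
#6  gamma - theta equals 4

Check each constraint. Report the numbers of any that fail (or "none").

#1 abs(1 - 8) = 7 — OK.
#2 alpha * eta = 1 * 8 = 8 — OK.
#3 max(1, 1, 8) = 8, not 5 — violated.
#4 values 1, 8, 5; eta = 8 is not < gamma = 5 — violated.
#5 theta + eta = 1 + 8 = 9, not 10 — violated.
#6 gamma - theta = 5 - 1 = 4 — OK.

Constraints 3, 4, 5 are violated.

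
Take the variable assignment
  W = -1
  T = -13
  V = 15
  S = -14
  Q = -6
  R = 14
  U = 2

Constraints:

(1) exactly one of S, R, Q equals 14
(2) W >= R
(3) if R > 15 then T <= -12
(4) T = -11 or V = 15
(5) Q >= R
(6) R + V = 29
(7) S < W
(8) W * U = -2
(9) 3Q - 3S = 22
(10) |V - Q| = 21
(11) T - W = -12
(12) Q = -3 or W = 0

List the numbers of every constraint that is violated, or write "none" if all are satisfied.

Constraints 2, 5, 9, and 12 do not hold.

(1) S=-14, R=14, Q=-6; 1 of them equals 14  true
(2) W = -1, R = 14; -1 < 14 (want ≥)  false
(3) R = 14, not > 15; antecedent false, conditional vacuously true  true
(4) T = -13 ≠ -11, but V = 15 = 15 (second disjunct)  true
(5) Q = -6, R = 14; -6 < 14 (want ≥)  false
(6) R + V = 14 + 15 = 29  true
(7) S = -14, W = -1; -14 < -1  true
(8) W * U = -1 * 2 = -2  true
(9) 3Q - 3S = 3(-6) - 3(-14) = 24, not 22  false
(10) |15 - (-6)| = 21  true
(11) T - W = -13 - (-1) = -12  true
(12) Q = -6 ≠ -3 and W = -1 ≠ 0; both disjuncts false  false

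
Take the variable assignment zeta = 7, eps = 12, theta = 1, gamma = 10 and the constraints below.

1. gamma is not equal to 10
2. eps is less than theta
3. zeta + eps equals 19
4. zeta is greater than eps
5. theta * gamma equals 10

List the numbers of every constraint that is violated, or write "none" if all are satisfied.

Constraints 1, 2, and 4 do not hold.

1. gamma = 10, but 10 is required to differ  ✘
2. eps = 12, theta = 1; 12 ≥ 1 (want <)  ✘
3. zeta + eps = 7 + 12 = 19  ✔
4. zeta = 7, eps = 12; 7 ≤ 12 (want >)  ✘
5. theta * gamma = 1 * 10 = 10  ✔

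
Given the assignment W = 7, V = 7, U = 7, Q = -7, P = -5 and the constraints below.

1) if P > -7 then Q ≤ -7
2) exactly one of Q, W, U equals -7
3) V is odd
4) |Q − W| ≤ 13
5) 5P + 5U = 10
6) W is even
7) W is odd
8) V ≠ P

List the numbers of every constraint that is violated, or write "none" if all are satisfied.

Constraints 4, 6 do not hold.

1) P = -5 > -7, so we need Q ≤ -7; Q = -7 ≤ -7  yes
2) Q=-7, W=7, U=7; 1 of them equals -7  yes
3) V = 7 is odd  yes
4) |-7 − 7| = 14; 14 > 13, exceeds bound 13  no
5) 5P + 5U = 5(-5) + 5(7) = 10  yes
6) W = 7 is odd  no
7) W = 7 is odd  yes
8) V = 7, P = -5; distinct  yes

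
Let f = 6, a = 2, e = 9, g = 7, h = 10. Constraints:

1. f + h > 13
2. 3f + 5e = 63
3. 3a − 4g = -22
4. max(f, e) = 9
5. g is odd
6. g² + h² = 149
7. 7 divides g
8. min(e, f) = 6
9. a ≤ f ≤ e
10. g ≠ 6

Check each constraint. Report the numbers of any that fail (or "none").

1. f + h = 6 + 10 = 16; 16 > 13  ✔
2. 3f + 5e = 3(6) + 5(9) = 63  ✔
3. 3a − 4g = 3(2) − 4(7) = -22  ✔
4. max(6, 9) = 9  ✔
5. g = 7 is odd  ✔
6. g² + h² = 7² + 10² = 49 + 100 = 149  ✔
7. 7 / 7 = 1, so 7 divides 7  ✔
8. min(9, 6) = 6  ✔
9. values 2 ≤ 6 ≤ 9  ✔
10. g = 7, and 7 ≠ 6  ✔

The assignment satisfies every constraint.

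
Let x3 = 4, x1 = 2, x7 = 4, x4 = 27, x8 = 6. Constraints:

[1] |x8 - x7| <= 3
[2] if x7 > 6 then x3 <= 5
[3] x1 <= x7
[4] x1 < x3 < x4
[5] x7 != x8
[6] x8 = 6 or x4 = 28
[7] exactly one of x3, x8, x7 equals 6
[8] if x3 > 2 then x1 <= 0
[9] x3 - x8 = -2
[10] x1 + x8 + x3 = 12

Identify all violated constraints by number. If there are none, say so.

[1] |6 - 4| = 2; 2 ≤ 3 — holds.
[2] x7 = 4, not > 6; antecedent false, conditional vacuously true — holds.
[3] x1 = 2, x7 = 4; 2 ≤ 4 — holds.
[4] values 2 < 4 < 27 — holds.
[5] x7 = 4, x8 = 6; distinct — holds.
[6] x8 = 6 = 6 (first disjunct) — holds.
[7] x3=4, x8=6, x7=4; 1 of them equals 6 — holds.
[8] x3 = 4 > 2, so we need x1 ≤ 0; but x1 = 2 > 0 — does not hold.
[9] x3 - x8 = 4 - 6 = -2 — holds.
[10] x1 + x8 + x3 = 2 + 6 + 4 = 12 — holds.

Constraint 8 does not hold.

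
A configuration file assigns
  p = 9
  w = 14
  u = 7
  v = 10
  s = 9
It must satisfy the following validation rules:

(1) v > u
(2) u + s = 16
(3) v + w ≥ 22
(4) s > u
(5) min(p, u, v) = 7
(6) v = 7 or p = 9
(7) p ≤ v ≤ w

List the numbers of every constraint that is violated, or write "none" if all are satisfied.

None — every constraint holds.

(1) v = 10, u = 7; 10 > 7  OK
(2) u + s = 7 + 9 = 16  OK
(3) v + w = 10 + 14 = 24; 24 ≥ 22  OK
(4) s = 9, u = 7; 9 > 7  OK
(5) min(9, 7, 10) = 7  OK
(6) v = 10 ≠ 7, but p = 9 = 9 (second disjunct)  OK
(7) values 9 ≤ 10 ≤ 14  OK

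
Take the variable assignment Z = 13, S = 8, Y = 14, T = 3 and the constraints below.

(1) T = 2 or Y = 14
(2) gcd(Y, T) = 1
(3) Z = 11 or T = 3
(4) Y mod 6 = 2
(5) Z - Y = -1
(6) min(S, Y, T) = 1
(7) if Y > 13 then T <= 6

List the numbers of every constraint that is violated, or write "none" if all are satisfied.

(1) T = 3 ≠ 2, but Y = 14 = 14 (second disjunct) — holds.
(2) gcd(14, 3) = 1 — holds.
(3) Z = 13 ≠ 11, but T = 3 = 3 (second disjunct) — holds.
(4) 14 mod 6 = 2 — holds.
(5) Z - Y = 13 - 14 = -1 — holds.
(6) min(8, 14, 3) = 3, not 1 — does not hold.
(7) Y = 14 > 13, so we need T ≤ 6; T = 3 ≤ 6 — holds.

Violated: 6.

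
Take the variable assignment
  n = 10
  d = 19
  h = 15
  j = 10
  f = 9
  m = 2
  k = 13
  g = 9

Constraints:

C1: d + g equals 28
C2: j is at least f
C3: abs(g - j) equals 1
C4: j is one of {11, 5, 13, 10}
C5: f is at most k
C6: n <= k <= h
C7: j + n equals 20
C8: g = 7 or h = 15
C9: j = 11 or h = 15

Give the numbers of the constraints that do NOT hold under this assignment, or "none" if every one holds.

C1: d + g = 19 + 9 = 28  holds
C2: j = 10, f = 9; 10 ≥ 9  holds
C3: abs(9 - 10) = 1  holds
C4: j = 10 is in {11, 5, 13, 10}  holds
C5: f = 9, k = 13; 9 ≤ 13  holds
C6: values 10 <= 13 <= 15  holds
C7: j + n = 10 + 10 = 20  holds
C8: g = 9 ≠ 7, but h = 15 = 15 (second disjunct)  holds
C9: j = 10 ≠ 11, but h = 15 = 15 (second disjunct)  holds

The assignment satisfies every constraint.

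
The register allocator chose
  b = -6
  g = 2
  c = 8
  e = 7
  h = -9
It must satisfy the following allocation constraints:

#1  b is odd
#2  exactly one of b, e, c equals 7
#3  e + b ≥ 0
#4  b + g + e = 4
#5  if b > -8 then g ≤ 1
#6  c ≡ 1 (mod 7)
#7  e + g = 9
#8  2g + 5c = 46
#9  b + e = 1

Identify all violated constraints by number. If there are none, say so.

No — constraints 1, 4, 5, and 8 are not satisfied.

#1 b = -6 is even — does not hold.
#2 b=-6, e=7, c=8; 1 of them equals 7 — holds.
#3 e + b = 7 + (-6) = 1; 1 ≥ 0 — holds.
#4 b + g + e = -6 + 2 + 7 = 3, not 4 — does not hold.
#5 b = -6 > -8, so we need g ≤ 1; but g = 2 > 1 — does not hold.
#6 8 mod 7 = 1 — holds.
#7 e + g = 7 + 2 = 9 — holds.
#8 2g + 5c = 2(2) + 5(8) = 44, not 46 — does not hold.
#9 b + e = -6 + 7 = 1 — holds.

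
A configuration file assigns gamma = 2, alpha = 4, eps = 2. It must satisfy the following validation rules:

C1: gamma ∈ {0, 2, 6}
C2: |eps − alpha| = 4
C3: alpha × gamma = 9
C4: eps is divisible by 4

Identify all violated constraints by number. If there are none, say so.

Constraints 2, 3, and 4 do not hold.

C1: gamma = 2 is in {0, 2, 6} — OK.
C2: |2 − 4| = 2, not 4 — violated.
C3: alpha × gamma = 4 × 2 = 8, not 9 — violated.
C4: 2 = 4×0 + 2, so 4 does not divide 2 — violated.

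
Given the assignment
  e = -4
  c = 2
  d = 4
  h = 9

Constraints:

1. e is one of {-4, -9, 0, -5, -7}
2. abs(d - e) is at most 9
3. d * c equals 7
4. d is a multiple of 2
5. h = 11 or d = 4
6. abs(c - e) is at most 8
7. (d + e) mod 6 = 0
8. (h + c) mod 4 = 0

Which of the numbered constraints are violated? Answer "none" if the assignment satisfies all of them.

1. e = -4 is in {-4, -9, 0, -5, -7}  yes
2. abs(4 - (-4)) = 8; 8 ≤ 9  yes
3. d * c = 4 * 2 = 8, not 7  no
4. 4 / 2 = 2, so 2 divides 4  yes
5. h = 9 ≠ 11, but d = 4 = 4 (second disjunct)  yes
6. abs(2 - (-4)) = 6; 6 ≤ 8  yes
7. d + e = 0; 0 mod 6 = 0  yes
8. h + c = 11; 11 mod 4 = 3, not 0  no

Violated: 3 and 8.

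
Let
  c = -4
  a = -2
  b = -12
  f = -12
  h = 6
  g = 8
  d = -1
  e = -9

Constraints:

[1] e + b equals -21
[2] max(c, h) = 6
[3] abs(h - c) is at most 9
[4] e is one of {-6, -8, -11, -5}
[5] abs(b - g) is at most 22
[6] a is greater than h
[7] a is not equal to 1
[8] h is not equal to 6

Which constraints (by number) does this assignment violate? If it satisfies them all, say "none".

[1] e + b = -9 + (-12) = -21 — holds.
[2] max(-4, 6) = 6 — holds.
[3] abs(6 - (-4)) = 10; 10 > 9, exceeds bound 9 — fails.
[4] e = -9 is not in {-6, -8, -11, -5} — fails.
[5] abs(-12 - 8) = 20; 20 ≤ 22 — holds.
[6] a = -2, h = 6; -2 ≤ 6 (want >) — fails.
[7] a = -2, and -2 ≠ 1 — holds.
[8] h = 6, but 6 is required to differ — fails.

Constraints 3, 4, 6, and 8 are violated.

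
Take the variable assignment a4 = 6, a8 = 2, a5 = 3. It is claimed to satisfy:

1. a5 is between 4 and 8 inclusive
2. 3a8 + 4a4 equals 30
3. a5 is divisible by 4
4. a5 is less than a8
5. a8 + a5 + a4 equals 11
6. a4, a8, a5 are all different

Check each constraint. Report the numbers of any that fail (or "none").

1. a5 = 3 is outside [4, 8]  ✘
2. 3a8 + 4a4 = 3(2) + 4(6) = 30  ✔
3. 3 = 4*0 + 3, so 4 does not divide 3  ✘
4. a5 = 3, a8 = 2; 3 ≥ 2 (want <)  ✘
5. a8 + a5 + a4 = 2 + 3 + 6 = 11  ✔
6. values 6, 2, 3 are pairwise distinct  ✔

Constraints 1, 3, and 4 are violated.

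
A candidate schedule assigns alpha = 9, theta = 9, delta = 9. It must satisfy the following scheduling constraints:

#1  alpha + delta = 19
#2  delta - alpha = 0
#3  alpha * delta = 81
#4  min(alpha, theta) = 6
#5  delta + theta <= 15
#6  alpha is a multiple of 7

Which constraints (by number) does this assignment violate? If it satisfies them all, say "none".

#1 alpha + delta = 9 + 9 = 18, not 19 — fails.
#2 delta - alpha = 9 - 9 = 0 — holds.
#3 alpha * delta = 9 * 9 = 81 — holds.
#4 min(9, 9) = 9, not 6 — fails.
#5 delta + theta = 9 + 9 = 18; 18 > 15, bound 15 not met — fails.
#6 9 = 7*1 + 2, so 7 does not divide 9 — fails.

No — constraints 1, 4, 5, and 6 are not satisfied.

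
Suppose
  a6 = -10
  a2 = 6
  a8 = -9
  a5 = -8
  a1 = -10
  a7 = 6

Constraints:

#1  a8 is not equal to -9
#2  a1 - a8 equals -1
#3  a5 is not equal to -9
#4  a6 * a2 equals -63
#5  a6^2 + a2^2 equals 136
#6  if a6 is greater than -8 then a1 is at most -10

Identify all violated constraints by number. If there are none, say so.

Constraints 1 and 4 are violated.

#1 a8 = -9, but -9 is required to differ — does not hold.
#2 a1 - a8 = -10 - (-9) = -1 — holds.
#3 a5 = -8, and -8 ≠ -9 — holds.
#4 a6 * a2 = -10 * 6 = -60, not -63 — does not hold.
#5 a6^2 + a2^2 = (-10)^2 + 6^2 = 100 + 36 = 136 — holds.
#6 a6 = -10, not > -8; antecedent false, conditional vacuously true — holds.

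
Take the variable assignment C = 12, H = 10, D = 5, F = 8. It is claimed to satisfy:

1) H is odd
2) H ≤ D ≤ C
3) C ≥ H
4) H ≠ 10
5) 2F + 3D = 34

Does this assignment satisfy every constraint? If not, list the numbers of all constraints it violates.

The assignment fails constraints 1, 2, 4, 5.

1) H = 10 is even — fails.
2) values 10, 5, 12; H = 10 is not ≤ D = 5 — fails.
3) C = 12, H = 10; 12 ≥ 10 — holds.
4) H = 10, but 10 is required to differ — fails.
5) 2F + 3D = 2(8) + 3(5) = 31, not 34 — fails.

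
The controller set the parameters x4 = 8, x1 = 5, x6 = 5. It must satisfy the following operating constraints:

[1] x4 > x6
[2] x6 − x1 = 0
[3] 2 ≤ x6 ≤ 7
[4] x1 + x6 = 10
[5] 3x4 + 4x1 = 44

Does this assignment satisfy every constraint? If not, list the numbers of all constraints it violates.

[1] x4 = 8, x6 = 5; 8 > 5 — satisfied.
[2] x6 − x1 = 5 − 5 = 0 — satisfied.
[3] x6 = 5 lies in [2, 7] — satisfied.
[4] x1 + x6 = 5 + 5 = 10 — satisfied.
[5] 3x4 + 4x1 = 3(8) + 4(5) = 44 — satisfied.

All constraints are satisfied.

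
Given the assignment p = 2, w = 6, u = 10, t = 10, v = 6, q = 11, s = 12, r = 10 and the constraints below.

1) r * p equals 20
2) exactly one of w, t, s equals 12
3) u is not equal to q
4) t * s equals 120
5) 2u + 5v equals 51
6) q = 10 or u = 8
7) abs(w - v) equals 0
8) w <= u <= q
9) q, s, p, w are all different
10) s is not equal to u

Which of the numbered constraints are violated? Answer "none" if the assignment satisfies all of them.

1) r * p = 10 * 2 = 20 — OK.
2) w=6, t=10, s=12; 1 of them equals 12 — OK.
3) u = 10, q = 11; distinct — OK.
4) t * s = 10 * 12 = 120 — OK.
5) 2u + 5v = 2(10) + 5(6) = 50, not 51 — violated.
6) q = 11 ≠ 10 and u = 10 ≠ 8; both disjuncts false — violated.
7) abs(6 - 6) = 0 — OK.
8) values 6 <= 10 <= 11 — OK.
9) values 11, 12, 2, 6 are pairwise distinct — OK.
10) s = 12, u = 10; distinct — OK.

No — constraints 5, 6 are not satisfied.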